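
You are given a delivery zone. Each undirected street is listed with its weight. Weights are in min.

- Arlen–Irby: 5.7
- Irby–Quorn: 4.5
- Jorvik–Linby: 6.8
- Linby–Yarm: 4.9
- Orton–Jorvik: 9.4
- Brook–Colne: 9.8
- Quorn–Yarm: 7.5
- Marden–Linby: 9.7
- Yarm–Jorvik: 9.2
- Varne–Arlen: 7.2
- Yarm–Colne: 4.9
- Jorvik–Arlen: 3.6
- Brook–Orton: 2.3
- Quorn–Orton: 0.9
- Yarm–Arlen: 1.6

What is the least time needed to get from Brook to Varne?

Shortest distances from Brook:
Brook: 0
Orton: 2.3  (via Brook)
Quorn: 3.2  (via Orton)
Irby: 7.7  (via Quorn)
Colne: 9.8  (via Brook)
Yarm: 10.7  (via Quorn)
Jorvik: 11.7  (via Orton)
Arlen: 12.3  (via Yarm)
Linby: 15.6  (via Yarm)
Varne: 19.5  (via Arlen)
Shortest route: Brook–Orton–Quorn–Yarm–Arlen–Varne = 19.5 min.

19.5 min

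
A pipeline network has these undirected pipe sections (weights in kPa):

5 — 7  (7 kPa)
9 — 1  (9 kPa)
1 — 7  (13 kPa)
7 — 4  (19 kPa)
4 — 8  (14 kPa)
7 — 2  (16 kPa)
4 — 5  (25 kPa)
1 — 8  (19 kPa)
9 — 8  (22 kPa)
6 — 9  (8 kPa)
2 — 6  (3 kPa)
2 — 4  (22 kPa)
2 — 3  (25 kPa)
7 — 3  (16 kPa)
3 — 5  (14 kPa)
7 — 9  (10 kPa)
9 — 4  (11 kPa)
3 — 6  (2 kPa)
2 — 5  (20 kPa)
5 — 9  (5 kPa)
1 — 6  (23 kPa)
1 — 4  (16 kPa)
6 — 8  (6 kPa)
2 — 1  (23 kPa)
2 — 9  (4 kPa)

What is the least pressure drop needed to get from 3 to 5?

14 kPa

Settle nodes by increasing distance from 3:
3: 0
6: 2  (via 3)
2: 5  (via 6)
8: 8  (via 6)
9: 9  (via 2)
5: 14  (via 3)
Shortest route: 3 → 5 = 14 kPa.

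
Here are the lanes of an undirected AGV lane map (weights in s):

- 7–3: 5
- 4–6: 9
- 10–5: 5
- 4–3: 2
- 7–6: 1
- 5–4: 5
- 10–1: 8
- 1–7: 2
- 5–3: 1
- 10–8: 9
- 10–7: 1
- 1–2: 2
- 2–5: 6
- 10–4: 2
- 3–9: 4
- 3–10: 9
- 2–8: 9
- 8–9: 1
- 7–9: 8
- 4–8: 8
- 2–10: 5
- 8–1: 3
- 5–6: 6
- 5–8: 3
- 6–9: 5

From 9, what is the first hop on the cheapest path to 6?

Enumerating some paths:
9 - 8 - 1 - 7 - 6: 1+3+2+1 = 7
9 - 6: 5 = 5
9 - 7 - 6: 8+1 = 9
The minimum is 5 s via 9 - 6.
So from 9 the first move is to 6.

6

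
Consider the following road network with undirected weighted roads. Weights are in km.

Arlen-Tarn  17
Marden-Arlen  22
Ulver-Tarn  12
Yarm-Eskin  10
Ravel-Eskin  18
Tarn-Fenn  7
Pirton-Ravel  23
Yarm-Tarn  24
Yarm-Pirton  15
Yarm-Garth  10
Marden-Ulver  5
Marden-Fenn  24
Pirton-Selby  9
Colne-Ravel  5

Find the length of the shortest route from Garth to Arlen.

51 km

Running Dijkstra from Garth:
Garth: 0
Yarm: 10  (via Garth)
Eskin: 20  (via Yarm)
Pirton: 25  (via Yarm)
Tarn: 34  (via Yarm)
Selby: 34  (via Pirton)
Ravel: 38  (via Eskin)
Fenn: 41  (via Tarn)
Colne: 43  (via Ravel)
Ulver: 46  (via Tarn)
Marden: 51  (via Ulver)
Arlen: 51  (via Tarn)
Shortest route: Garth–Yarm–Tarn–Arlen = 51 km.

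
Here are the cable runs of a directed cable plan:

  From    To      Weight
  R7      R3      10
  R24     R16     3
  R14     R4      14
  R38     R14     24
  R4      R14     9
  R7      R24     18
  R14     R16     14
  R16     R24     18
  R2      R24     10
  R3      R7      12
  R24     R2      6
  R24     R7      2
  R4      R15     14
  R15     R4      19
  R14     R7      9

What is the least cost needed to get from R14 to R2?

Compare a few routes:
R14 - R7 - R24 - R2: 9+18+6 = 33
R14 - R16 - R24 - R2: 14+18+6 = 38
The minimum is 33 via R14 - R7 - R24 - R2.

33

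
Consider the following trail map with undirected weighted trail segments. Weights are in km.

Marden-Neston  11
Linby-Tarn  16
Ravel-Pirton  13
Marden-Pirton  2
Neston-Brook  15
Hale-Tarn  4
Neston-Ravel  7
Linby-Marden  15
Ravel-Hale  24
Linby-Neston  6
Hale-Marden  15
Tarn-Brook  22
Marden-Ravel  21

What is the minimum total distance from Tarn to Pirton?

21 km

Enumerating some paths:
Tarn → Linby → Neston → Marden → Pirton: 16+6+11+2 = 35
Tarn → Linby → Marden → Pirton: 16+15+2 = 33
Tarn → Hale → Marden → Pirton: 4+15+2 = 21
Tarn → Hale → Ravel → Pirton: 4+24+13 = 41
Cheapest is Tarn → Hale → Marden → Pirton at 21 km.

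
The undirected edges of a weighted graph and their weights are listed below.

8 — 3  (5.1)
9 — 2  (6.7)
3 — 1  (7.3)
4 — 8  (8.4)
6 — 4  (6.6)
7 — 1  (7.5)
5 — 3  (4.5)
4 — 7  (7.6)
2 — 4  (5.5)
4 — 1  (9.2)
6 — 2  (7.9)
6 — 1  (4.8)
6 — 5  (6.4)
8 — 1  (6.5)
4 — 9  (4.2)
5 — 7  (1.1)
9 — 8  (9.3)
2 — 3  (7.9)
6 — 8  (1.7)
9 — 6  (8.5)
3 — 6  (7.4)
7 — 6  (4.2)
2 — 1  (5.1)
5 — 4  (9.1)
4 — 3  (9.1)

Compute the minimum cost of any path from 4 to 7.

7.6

Enumerating some paths:
4 - 5 - 7: 9.1+1.1 = 10.2
4 - 7: 7.6 = 7.6
Cheapest is 4 - 7 at 7.6.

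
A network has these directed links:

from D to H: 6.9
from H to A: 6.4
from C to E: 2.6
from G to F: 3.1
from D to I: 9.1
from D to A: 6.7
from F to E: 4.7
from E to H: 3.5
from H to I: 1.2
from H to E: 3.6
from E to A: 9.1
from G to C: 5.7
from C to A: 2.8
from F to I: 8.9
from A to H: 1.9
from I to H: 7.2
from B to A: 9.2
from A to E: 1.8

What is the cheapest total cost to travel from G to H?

10.4

Running Dijkstra from G:
G: 0
F: 3.1  (via G)
C: 5.7  (via G)
E: 7.8  (via F)
A: 8.5  (via C)
H: 10.4  (via A)
Shortest route: G → C → A → H = 10.4.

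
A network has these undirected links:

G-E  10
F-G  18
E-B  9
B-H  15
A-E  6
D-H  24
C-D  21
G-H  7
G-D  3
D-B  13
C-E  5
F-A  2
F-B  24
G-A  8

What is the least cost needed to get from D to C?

18

Settle nodes by increasing distance from D:
D: 0
G: 3  (via D)
H: 10  (via G)
A: 11  (via G)
B: 13  (via D)
E: 13  (via G)
F: 13  (via A)
C: 18  (via E)
Shortest route: D → G → E → C = 18.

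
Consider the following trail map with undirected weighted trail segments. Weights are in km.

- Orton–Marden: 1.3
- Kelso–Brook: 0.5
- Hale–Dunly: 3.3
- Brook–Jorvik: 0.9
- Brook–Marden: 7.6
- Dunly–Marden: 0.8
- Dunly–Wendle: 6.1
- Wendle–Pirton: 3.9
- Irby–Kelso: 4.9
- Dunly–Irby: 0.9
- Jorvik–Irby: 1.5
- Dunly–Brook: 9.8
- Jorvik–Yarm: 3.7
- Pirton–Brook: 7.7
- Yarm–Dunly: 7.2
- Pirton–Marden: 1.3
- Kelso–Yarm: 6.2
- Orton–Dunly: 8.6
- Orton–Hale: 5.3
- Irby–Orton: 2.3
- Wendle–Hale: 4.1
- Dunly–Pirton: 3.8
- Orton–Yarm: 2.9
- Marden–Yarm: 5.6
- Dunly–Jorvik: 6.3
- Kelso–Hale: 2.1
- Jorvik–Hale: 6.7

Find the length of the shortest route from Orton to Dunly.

2.1 km

Candidate routes:
Orton - Irby - Dunly: 2.3+0.9 = 3.2
Orton - Marden - Dunly: 1.3+0.8 = 2.1
Cheapest is Orton - Marden - Dunly at 2.1 km.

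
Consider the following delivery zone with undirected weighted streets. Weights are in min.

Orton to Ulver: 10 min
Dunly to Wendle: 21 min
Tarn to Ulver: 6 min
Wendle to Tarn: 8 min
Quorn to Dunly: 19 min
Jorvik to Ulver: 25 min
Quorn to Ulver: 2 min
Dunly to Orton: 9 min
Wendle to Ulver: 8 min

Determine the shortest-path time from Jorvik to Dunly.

Running Dijkstra from Jorvik:
Jorvik: 0
Ulver: 25  (via Jorvik)
Quorn: 27  (via Ulver)
Tarn: 31  (via Ulver)
Wendle: 33  (via Ulver)
Orton: 35  (via Ulver)
Dunly: 44  (via Orton)
Shortest route: Jorvik → Ulver → Orton → Dunly = 44 min.

44 min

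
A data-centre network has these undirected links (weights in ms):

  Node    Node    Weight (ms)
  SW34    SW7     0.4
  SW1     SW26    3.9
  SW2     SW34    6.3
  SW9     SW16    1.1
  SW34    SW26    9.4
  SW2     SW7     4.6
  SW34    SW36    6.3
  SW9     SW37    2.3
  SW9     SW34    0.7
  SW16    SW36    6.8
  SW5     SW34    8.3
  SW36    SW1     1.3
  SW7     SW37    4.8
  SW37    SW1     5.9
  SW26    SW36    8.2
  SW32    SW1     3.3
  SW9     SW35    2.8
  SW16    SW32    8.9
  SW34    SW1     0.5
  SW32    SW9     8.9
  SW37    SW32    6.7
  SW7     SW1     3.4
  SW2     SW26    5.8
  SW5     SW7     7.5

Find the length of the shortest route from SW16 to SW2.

6.8 ms

Shortest distances from SW16:
SW16: 0
SW9: 1.1  (via SW16)
SW34: 1.8  (via SW9)
SW7: 2.2  (via SW34)
SW1: 2.3  (via SW34)
SW37: 3.4  (via SW9)
SW36: 3.6  (via SW1)
SW35: 3.9  (via SW9)
SW32: 5.6  (via SW1)
SW26: 6.2  (via SW1)
SW2: 6.8  (via SW7)
Shortest route: SW16 → SW9 → SW34 → SW7 → SW2 = 6.8 ms.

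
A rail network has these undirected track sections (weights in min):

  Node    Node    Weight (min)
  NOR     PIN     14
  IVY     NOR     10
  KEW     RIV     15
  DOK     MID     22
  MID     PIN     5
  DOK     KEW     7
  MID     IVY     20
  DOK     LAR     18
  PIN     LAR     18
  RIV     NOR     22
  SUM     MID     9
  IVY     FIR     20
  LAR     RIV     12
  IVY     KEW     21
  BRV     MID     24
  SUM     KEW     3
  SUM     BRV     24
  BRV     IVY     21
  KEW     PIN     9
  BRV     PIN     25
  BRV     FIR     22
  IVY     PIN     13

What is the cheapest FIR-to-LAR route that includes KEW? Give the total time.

Best FIR to KEW: FIR → IVY → KEW costing 41
Shortest KEW→LAR: KEW → DOK → LAR = 25
Total via KEW: 41 + 25 = 66 min.

66 min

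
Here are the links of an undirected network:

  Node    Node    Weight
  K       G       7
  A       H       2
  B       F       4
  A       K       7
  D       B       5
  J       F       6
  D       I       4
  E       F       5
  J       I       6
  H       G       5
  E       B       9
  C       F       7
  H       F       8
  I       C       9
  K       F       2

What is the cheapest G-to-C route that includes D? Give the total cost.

31

Best G to D: G–K–F–B–D costing 18
Best D to C: D–I–C costing 13
Total via D: 18 + 13 = 31.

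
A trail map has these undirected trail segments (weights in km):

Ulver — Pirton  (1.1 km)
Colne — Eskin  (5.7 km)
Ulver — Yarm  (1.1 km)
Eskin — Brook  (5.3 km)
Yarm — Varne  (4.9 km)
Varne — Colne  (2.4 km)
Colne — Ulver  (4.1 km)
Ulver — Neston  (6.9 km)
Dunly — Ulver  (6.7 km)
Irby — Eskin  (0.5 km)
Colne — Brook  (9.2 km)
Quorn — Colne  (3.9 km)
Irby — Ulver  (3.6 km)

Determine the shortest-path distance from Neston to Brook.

16.3 km

Shortest distances from Neston:
Neston: 0
Ulver: 6.9  (via Neston)
Yarm: 8  (via Ulver)
Pirton: 8  (via Ulver)
Irby: 10.5  (via Ulver)
Eskin: 11  (via Irby)
Colne: 11  (via Ulver)
Varne: 12.9  (via Yarm)
Dunly: 13.6  (via Ulver)
Quorn: 14.9  (via Colne)
Brook: 16.3  (via Eskin)
Shortest route: Neston → Ulver → Irby → Eskin → Brook = 16.3 km.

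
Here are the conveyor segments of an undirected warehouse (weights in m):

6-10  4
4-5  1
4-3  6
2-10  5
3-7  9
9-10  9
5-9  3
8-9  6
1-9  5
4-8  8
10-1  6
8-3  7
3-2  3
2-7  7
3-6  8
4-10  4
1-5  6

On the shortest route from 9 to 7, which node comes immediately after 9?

5

Enumerating some paths:
9 - 5 - 4 - 10 - 2 - 7: 3+1+4+5+7 = 20
9 - 5 - 4 - 3 - 7: 3+1+6+9 = 19
9 - 10 - 2 - 7: 9+5+7 = 21
9 - 5 - 4 - 3 - 2 - 7: 3+1+6+3+7 = 20
The minimum is 19 m via 9 - 5 - 4 - 3 - 7.
So from 9 the first move is to 5.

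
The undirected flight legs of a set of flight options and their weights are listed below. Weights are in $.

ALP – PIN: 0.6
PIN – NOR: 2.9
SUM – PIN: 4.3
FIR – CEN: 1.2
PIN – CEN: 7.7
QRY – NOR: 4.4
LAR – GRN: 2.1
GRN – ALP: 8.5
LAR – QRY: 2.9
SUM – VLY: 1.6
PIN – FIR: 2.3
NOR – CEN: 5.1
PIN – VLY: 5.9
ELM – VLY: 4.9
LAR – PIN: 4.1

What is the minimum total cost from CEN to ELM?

Candidate routes:
CEN - FIR - PIN - VLY - ELM: 1.2+2.3+5.9+4.9 = 14.3
CEN - PIN - SUM - VLY - ELM: 7.7+4.3+1.6+4.9 = 18.5
CEN - PIN - VLY - ELM: 7.7+5.9+4.9 = 18.5
CEN - NOR - PIN - VLY - ELM: 5.1+2.9+5.9+4.9 = 18.8
Cheapest is CEN - FIR - PIN - VLY - ELM at $14.3.

$14.3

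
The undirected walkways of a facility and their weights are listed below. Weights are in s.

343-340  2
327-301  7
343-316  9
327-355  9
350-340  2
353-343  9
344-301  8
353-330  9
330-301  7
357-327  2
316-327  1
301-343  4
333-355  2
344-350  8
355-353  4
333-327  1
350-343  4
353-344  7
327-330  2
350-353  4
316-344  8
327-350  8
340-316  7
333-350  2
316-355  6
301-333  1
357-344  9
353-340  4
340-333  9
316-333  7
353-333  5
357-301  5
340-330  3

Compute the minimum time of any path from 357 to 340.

Candidate routes:
357 - 301 - 333 - 350 - 340: 5+1+2+2 = 10
357 - 327 - 330 - 340: 2+2+3 = 7
357 - 327 - 333 - 301 - 343 - 340: 2+1+1+4+2 = 10
The minimum is 7 s via 357 - 327 - 330 - 340.

7 s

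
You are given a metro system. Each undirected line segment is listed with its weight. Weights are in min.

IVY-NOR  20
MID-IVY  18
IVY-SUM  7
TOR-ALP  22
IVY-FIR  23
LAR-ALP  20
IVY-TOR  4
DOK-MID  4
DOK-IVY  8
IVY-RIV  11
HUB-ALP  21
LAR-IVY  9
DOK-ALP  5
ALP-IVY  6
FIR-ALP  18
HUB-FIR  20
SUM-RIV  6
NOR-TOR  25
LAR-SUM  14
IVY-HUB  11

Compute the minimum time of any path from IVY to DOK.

8 min

Shortest distances from IVY:
IVY: 0
TOR: 4  (via IVY)
ALP: 6  (via IVY)
SUM: 7  (via IVY)
DOK: 8  (via IVY)
Shortest route: IVY–DOK = 8 min.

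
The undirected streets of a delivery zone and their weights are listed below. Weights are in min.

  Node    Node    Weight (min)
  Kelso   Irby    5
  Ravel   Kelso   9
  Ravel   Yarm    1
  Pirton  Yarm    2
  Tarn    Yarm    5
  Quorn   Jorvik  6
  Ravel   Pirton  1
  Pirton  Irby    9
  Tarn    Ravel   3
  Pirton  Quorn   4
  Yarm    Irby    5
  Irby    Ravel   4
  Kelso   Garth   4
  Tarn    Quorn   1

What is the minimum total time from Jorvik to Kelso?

Settle nodes by increasing distance from Jorvik:
Jorvik: 0
Quorn: 6  (via Jorvik)
Tarn: 7  (via Quorn)
Pirton: 10  (via Quorn)
Ravel: 10  (via Tarn)
Yarm: 11  (via Ravel)
Irby: 14  (via Ravel)
Kelso: 19  (via Ravel)
Shortest route: Jorvik–Quorn–Tarn–Ravel–Kelso = 19 min.

19 min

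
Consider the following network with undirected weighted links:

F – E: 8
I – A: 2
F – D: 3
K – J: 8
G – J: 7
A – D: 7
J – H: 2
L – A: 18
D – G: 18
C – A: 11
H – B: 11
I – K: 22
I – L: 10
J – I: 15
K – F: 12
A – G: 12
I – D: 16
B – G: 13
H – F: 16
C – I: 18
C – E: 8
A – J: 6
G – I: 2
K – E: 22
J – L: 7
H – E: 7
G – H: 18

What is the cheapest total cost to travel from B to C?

26

Shortest distances from B:
B: 0
H: 11  (via B)
G: 13  (via B)
J: 13  (via H)
I: 15  (via G)
A: 17  (via I)
E: 18  (via H)
L: 20  (via J)
K: 21  (via J)
D: 24  (via A)
C: 26  (via E)
Shortest route: B → H → E → C = 26.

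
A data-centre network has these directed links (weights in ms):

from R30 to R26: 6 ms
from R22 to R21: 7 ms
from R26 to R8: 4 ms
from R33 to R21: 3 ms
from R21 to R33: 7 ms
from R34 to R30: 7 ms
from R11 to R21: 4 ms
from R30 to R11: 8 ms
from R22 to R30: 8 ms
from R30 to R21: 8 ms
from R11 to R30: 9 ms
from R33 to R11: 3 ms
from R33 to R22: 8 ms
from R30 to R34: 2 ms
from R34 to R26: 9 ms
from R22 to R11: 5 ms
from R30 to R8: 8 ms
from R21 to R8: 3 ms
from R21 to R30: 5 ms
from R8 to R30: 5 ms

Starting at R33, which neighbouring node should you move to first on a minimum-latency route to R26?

Enumerating some paths:
R33 → R21 → R8 → R30 → R26: 3+3+5+6 = 17
R33 → R21 → R30 → R26: 3+5+6 = 14
The minimum is 14 ms via R33 → R21 → R30 → R26.
So from R33 the first move is to R21.

R21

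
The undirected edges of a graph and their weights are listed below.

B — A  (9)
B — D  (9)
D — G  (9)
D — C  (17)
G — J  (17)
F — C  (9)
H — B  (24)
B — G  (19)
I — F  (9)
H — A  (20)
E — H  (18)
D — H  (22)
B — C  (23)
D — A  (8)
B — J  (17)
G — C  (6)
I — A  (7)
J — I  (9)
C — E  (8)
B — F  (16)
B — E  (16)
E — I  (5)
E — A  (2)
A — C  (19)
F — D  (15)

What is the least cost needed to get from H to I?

Running Dijkstra from H:
H: 0
E: 18  (via H)
A: 20  (via H)
D: 22  (via H)
I: 23  (via E)
Shortest route: H → E → I = 23.

23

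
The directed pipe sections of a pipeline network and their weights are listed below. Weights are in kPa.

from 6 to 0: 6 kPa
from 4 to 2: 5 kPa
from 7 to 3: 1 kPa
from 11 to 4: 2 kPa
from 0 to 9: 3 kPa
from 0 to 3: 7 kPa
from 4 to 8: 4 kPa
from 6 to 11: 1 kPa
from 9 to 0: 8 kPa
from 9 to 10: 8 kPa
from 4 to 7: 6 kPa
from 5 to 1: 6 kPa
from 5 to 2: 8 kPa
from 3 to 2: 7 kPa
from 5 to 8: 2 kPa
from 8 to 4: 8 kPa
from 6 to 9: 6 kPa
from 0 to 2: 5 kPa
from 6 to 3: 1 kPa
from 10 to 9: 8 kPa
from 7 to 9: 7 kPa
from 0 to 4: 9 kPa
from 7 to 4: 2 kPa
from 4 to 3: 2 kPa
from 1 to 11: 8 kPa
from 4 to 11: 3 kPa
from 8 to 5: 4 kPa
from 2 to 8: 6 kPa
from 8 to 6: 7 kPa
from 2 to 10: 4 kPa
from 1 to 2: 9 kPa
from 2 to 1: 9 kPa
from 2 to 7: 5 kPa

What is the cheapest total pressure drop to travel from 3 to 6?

Running Dijkstra from 3:
3: 0
2: 7  (via 3)
10: 11  (via 2)
7: 12  (via 2)
8: 13  (via 2)
4: 14  (via 7)
1: 16  (via 2)
5: 17  (via 8)
11: 17  (via 4)
9: 19  (via 10)
6: 20  (via 8)
Shortest route: 3 → 2 → 8 → 6 = 20 kPa.

20 kPa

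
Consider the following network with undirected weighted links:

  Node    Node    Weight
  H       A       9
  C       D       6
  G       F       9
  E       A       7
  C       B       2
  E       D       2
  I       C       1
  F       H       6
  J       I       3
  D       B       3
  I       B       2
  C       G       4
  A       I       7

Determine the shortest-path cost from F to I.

14

Enumerating some paths:
F → G → C → B → I: 9+4+2+2 = 17
F → G → C → I: 9+4+1 = 14
Cheapest is F → G → C → I at 14.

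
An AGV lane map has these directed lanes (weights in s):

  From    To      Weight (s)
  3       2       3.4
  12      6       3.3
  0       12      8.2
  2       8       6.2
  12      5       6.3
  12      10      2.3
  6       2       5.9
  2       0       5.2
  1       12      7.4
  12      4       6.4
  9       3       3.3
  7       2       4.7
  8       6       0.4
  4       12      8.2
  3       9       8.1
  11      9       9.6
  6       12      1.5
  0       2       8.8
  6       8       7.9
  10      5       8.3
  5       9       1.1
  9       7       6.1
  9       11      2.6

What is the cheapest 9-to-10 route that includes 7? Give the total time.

21.2 s

Shortest 9→7: 9–7 = 6.1
Best 7 to 10: 7–2–8–6–12–10 costing 15.1
Total via 7: 6.1 + 15.1 = 21.2 s.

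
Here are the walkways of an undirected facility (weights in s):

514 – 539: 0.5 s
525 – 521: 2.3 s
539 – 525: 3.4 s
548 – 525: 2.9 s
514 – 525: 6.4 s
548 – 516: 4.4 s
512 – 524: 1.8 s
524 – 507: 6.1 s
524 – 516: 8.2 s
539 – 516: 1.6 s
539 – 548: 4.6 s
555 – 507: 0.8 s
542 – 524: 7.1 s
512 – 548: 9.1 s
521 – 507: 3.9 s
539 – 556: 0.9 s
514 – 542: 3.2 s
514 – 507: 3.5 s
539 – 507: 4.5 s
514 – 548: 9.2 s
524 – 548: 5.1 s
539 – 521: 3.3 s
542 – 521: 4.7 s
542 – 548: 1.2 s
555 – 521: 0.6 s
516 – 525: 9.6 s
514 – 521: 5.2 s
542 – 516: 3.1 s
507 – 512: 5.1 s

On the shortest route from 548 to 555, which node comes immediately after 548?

525

Compare a few routes:
548 → 542 → 521 → 555: 1.2+4.7+0.6 = 6.5
548 → 539 → 521 → 555: 4.6+3.3+0.6 = 8.5
548 → 525 → 521 → 555: 2.9+2.3+0.6 = 5.8
The minimum is 5.8 s via 548 → 525 → 521 → 555.
So from 548 the first move is to 525.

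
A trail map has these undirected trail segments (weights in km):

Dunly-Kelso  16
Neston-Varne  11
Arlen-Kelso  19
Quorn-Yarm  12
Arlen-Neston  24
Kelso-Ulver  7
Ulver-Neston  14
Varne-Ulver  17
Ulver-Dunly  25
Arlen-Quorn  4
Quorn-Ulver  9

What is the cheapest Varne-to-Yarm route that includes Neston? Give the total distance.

46 km

Best Varne to Neston: Varne–Neston costing 11
Best Neston to Yarm: Neston–Ulver–Quorn–Yarm costing 35
Total via Neston: 11 + 35 = 46 km.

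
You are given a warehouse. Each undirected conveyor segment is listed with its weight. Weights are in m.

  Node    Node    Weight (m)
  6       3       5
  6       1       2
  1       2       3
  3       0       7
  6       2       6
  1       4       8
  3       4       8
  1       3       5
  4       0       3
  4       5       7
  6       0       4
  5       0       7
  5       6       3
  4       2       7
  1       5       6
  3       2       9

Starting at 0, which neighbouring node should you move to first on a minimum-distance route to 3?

Candidate routes:
0 - 6 - 1 - 3: 4+2+5 = 11
0 - 6 - 3: 4+5 = 9
0 - 4 - 3: 3+8 = 11
0 - 3: 7 = 7
The minimum is 7 m via 0 - 3.
So from 0 the first move is to 3.

3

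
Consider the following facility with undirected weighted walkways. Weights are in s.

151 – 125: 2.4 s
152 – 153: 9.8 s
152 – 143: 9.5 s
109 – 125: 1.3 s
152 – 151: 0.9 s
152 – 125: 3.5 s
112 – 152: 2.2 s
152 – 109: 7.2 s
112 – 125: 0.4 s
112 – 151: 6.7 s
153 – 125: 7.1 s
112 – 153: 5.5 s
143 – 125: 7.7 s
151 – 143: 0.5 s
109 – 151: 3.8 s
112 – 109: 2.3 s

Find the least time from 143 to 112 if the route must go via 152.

Shortest 143→152: 143–151–152 = 1.4
Best 152 to 112: 152–112 costing 2.2
Total via 152: 1.4 + 2.2 = 3.6 s.

3.6 s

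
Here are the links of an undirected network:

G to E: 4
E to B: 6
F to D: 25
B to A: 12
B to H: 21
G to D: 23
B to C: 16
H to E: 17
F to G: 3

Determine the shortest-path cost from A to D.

45

Enumerating some paths:
A–B–E–G–D: 12+6+4+23 = 45
A–B–E–G–F–D: 12+6+4+3+25 = 50
Cheapest is A–B–E–G–D at 45.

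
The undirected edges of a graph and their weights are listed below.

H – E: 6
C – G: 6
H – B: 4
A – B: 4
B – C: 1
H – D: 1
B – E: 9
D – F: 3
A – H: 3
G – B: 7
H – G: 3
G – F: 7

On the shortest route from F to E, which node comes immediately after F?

D

Compare a few routes:
F–D–H–A–B–E: 3+1+3+4+9 = 20
F–D–H–E: 3+1+6 = 10
F–D–H–B–E: 3+1+4+9 = 17
F–G–H–E: 7+3+6 = 16
The minimum is 10 via F–D–H–E.
So from F the first move is to D.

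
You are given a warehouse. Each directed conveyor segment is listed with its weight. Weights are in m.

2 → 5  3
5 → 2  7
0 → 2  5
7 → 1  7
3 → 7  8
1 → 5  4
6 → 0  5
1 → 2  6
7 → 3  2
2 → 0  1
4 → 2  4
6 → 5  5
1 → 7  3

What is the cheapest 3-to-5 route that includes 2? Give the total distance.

Best 3 to 2: 3 → 7 → 1 → 2 costing 21
Best 2 to 5: 2 → 5 costing 3
Total via 2: 21 + 3 = 24 m.

24 m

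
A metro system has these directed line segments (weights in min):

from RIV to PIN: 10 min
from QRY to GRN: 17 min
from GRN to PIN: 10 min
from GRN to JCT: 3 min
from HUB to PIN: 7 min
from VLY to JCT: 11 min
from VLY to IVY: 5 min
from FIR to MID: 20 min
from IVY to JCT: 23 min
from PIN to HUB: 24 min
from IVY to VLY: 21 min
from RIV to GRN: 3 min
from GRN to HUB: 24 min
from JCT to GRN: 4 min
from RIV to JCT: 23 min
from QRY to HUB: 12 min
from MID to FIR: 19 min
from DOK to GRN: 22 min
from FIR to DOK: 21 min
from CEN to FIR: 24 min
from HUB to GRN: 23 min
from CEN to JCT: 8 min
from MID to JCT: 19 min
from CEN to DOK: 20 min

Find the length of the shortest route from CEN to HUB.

36 min

Shortest distances from CEN:
CEN: 0
JCT: 8  (via CEN)
GRN: 12  (via JCT)
DOK: 20  (via CEN)
PIN: 22  (via GRN)
FIR: 24  (via CEN)
HUB: 36  (via GRN)
Shortest route: CEN → JCT → GRN → HUB = 36 min.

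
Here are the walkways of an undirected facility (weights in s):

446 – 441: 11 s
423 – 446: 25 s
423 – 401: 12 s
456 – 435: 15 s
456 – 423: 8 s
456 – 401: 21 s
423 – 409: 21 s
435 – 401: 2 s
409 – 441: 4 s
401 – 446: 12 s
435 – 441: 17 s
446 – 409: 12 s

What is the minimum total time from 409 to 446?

12 s

Compare a few routes:
409 → 441 → 446: 4+11 = 15
409 → 446: 12 = 12
Cheapest is 409 → 446 at 12 s.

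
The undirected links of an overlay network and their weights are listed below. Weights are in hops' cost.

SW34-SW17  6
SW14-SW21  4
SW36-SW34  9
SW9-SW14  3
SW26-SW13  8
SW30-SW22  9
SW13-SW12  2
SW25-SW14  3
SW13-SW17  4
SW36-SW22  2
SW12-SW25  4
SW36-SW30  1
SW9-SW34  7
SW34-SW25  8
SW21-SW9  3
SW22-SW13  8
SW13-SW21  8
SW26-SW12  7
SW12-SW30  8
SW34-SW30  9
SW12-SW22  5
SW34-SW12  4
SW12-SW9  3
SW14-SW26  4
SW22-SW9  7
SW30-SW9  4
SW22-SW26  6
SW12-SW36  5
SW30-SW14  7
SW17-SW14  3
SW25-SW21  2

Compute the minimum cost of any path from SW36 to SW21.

Candidate routes:
SW36 - SW12 - SW25 - SW21: 5+4+2 = 11
SW36 - SW12 - SW9 - SW21: 5+3+3 = 11
SW36 - SW30 - SW9 - SW21: 1+4+3 = 8
Cheapest is SW36 - SW30 - SW9 - SW21 at 8 hops' cost.

8 hops' cost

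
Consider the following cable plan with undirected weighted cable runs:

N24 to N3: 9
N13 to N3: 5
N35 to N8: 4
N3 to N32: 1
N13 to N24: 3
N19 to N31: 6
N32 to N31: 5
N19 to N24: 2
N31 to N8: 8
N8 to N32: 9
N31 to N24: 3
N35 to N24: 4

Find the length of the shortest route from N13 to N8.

Compare a few routes:
N13–N24–N31–N8: 3+3+8 = 14
N13–N24–N35–N8: 3+4+4 = 11
N13–N3–N32–N8: 5+1+9 = 15
Cheapest is N13–N24–N35–N8 at 11.

11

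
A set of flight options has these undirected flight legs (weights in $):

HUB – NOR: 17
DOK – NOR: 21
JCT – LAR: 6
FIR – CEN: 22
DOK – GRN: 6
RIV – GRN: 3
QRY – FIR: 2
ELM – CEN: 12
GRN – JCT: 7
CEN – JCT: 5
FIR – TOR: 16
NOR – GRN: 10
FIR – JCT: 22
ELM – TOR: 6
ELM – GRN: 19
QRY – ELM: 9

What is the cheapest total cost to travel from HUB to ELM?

Compare a few routes:
HUB → NOR → GRN → ELM: 17+10+19 = 46
HUB → NOR → DOK → GRN → ELM: 17+21+6+19 = 63
HUB → NOR → GRN → JCT → CEN → ELM: 17+10+7+5+12 = 51
The minimum is $46 via HUB → NOR → GRN → ELM.

$46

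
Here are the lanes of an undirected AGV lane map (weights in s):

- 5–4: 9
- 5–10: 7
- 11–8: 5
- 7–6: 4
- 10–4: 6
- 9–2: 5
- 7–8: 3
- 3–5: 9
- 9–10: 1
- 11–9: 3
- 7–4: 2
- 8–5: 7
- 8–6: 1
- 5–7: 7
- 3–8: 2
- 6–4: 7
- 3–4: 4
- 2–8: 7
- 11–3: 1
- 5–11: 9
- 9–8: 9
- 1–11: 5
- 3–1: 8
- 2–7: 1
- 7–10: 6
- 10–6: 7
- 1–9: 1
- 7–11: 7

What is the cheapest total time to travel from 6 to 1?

Shortest distances from 6:
6: 0
8: 1  (via 6)
3: 3  (via 8)
7: 4  (via 6)
11: 4  (via 3)
2: 5  (via 7)
4: 6  (via 7)
9: 7  (via 11)
10: 7  (via 6)
1: 8  (via 9)
Shortest route: 6 → 8 → 3 → 11 → 9 → 1 = 8 s.

8 s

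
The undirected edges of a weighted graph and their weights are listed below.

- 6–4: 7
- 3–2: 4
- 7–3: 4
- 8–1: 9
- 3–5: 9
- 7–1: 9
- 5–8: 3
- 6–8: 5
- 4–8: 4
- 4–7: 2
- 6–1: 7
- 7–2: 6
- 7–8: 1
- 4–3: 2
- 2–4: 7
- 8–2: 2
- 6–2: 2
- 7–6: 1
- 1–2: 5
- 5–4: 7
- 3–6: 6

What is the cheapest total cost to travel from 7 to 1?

8

Compare a few routes:
7 - 6 - 1: 1+7 = 8
7 - 1: 9 = 9
Cheapest is 7 - 6 - 1 at 8.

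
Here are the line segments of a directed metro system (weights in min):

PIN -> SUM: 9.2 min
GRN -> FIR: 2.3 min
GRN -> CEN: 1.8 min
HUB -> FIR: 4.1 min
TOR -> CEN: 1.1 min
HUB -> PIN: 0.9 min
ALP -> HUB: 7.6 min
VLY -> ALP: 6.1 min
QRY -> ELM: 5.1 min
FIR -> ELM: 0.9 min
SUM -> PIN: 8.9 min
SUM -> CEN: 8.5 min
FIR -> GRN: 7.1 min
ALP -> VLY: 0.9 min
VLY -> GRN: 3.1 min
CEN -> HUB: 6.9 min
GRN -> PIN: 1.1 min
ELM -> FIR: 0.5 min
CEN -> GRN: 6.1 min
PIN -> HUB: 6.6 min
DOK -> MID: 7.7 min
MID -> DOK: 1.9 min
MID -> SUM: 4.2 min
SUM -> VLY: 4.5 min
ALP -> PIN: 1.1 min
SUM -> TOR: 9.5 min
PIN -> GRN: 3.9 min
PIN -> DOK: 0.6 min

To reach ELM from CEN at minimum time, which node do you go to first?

Compare a few routes:
CEN - HUB - FIR - ELM: 6.9+4.1+0.9 = 11.9
CEN - GRN - FIR - ELM: 6.1+2.3+0.9 = 9.3
CEN - HUB - PIN - GRN - FIR - ELM: 6.9+0.9+3.9+2.3+0.9 = 14.9
Cheapest is CEN - GRN - FIR - ELM at 9.3 min.
So from CEN the first move is to GRN.

GRN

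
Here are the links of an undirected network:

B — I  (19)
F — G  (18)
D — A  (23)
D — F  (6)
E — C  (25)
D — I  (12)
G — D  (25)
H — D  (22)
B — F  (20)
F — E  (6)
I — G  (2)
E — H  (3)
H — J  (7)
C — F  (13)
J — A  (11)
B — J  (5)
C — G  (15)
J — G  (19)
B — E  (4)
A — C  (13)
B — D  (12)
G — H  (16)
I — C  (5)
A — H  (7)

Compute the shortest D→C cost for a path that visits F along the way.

19

Shortest D→F: D–F = 6
Best F to C: F–C costing 13
Total via F: 6 + 13 = 19.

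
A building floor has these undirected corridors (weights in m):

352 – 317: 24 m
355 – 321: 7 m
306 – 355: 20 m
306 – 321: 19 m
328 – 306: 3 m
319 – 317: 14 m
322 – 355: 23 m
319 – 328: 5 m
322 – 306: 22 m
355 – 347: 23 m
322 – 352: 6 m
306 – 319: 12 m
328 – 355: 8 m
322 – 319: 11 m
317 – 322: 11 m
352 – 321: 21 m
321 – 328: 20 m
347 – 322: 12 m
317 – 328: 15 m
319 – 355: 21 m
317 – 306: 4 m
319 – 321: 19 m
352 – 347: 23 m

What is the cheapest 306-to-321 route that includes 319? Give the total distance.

27 m

Shortest 306→319: 306–328–319 = 8
Shortest 319→321: 319–321 = 19
Total via 319: 8 + 19 = 27 m.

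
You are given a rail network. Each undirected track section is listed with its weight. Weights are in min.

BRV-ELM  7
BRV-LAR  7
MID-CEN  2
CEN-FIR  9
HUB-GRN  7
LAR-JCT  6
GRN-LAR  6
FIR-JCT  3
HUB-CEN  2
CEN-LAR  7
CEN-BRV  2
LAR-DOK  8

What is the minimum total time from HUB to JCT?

14 min

Shortest distances from HUB:
HUB: 0
CEN: 2  (via HUB)
MID: 4  (via CEN)
BRV: 4  (via CEN)
GRN: 7  (via HUB)
LAR: 9  (via CEN)
ELM: 11  (via BRV)
FIR: 11  (via CEN)
JCT: 14  (via FIR)
Shortest route: HUB–CEN–FIR–JCT = 14 min.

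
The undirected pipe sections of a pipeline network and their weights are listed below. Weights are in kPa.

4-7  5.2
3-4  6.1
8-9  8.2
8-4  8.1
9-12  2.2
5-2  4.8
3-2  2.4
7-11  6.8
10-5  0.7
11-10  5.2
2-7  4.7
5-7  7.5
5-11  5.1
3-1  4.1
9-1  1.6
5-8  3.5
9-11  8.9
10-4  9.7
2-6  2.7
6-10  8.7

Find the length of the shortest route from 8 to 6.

Enumerating some paths:
8–5–10–6: 3.5+0.7+8.7 = 12.9
8–5–2–6: 3.5+4.8+2.7 = 11
Cheapest is 8–5–2–6 at 11 kPa.

11 kPa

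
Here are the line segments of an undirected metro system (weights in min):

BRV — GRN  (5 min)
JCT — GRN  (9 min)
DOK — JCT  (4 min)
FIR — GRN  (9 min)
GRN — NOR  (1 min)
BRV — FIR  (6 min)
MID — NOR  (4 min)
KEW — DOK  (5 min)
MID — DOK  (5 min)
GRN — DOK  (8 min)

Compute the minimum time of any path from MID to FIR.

Shortest distances from MID:
MID: 0
NOR: 4  (via MID)
GRN: 5  (via NOR)
DOK: 5  (via MID)
JCT: 9  (via DOK)
KEW: 10  (via DOK)
BRV: 10  (via GRN)
FIR: 14  (via GRN)
Shortest route: MID–NOR–GRN–FIR = 14 min.

14 min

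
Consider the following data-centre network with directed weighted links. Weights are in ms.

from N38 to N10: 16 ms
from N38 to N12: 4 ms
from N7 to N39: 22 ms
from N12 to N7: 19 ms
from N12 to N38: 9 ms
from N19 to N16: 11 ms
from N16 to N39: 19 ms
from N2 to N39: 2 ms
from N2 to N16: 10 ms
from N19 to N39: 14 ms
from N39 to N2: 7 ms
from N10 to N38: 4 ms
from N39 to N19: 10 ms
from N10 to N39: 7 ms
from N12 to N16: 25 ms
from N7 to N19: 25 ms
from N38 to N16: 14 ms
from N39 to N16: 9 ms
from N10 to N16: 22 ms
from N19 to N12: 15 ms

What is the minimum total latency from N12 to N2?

39 ms

Settle nodes by increasing distance from N12:
N12: 0
N38: 9  (via N12)
N7: 19  (via N12)
N16: 23  (via N38)
N10: 25  (via N38)
N39: 32  (via N10)
N2: 39  (via N39)
Shortest route: N12–N38–N10–N39–N2 = 39 ms.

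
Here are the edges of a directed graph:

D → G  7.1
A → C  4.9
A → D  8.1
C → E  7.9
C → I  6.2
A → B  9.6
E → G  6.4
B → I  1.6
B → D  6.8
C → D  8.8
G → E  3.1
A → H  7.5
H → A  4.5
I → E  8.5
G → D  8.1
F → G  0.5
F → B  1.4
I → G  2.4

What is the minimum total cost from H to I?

Compare a few routes:
H - A - B - I: 4.5+9.6+1.6 = 15.7
H - A - C - I: 4.5+4.9+6.2 = 15.6
The minimum is 15.6 via H - A - C - I.

15.6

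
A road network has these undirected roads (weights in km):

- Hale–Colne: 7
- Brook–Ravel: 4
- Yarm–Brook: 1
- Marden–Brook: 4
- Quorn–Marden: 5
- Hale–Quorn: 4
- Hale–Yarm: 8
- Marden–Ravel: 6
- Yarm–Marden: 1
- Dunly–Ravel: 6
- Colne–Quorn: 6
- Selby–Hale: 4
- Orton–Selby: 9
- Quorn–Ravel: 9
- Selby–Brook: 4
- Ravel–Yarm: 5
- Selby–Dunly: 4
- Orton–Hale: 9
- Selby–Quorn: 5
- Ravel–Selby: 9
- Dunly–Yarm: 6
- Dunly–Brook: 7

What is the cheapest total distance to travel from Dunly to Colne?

Candidate routes:
Dunly–Selby–Hale–Quorn–Colne: 4+4+4+6 = 18
Dunly–Selby–Hale–Colne: 4+4+7 = 15
Cheapest is Dunly–Selby–Hale–Colne at 15 km.

15 km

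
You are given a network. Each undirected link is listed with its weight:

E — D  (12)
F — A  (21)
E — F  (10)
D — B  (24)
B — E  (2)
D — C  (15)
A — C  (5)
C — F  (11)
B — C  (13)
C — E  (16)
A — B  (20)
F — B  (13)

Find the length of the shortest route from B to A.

Compare a few routes:
B → A: 20 = 20
B → C → A: 13+5 = 18
Cheapest is B → C → A at 18.

18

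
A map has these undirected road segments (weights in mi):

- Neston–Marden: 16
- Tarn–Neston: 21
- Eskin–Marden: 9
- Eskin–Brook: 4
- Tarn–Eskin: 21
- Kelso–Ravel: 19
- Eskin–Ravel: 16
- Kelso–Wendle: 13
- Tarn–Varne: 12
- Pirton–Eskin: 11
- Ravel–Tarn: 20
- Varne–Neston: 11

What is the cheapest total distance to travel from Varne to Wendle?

64 mi

Enumerating some paths:
Varne → Tarn → Eskin → Ravel → Kelso → Wendle: 12+21+16+19+13 = 81
Varne → Neston → Marden → Eskin → Ravel → Kelso → Wendle: 11+16+9+16+19+13 = 84
Varne → Neston → Tarn → Ravel → Kelso → Wendle: 11+21+20+19+13 = 84
Varne → Tarn → Ravel → Kelso → Wendle: 12+20+19+13 = 64
Cheapest is Varne → Tarn → Ravel → Kelso → Wendle at 64 mi.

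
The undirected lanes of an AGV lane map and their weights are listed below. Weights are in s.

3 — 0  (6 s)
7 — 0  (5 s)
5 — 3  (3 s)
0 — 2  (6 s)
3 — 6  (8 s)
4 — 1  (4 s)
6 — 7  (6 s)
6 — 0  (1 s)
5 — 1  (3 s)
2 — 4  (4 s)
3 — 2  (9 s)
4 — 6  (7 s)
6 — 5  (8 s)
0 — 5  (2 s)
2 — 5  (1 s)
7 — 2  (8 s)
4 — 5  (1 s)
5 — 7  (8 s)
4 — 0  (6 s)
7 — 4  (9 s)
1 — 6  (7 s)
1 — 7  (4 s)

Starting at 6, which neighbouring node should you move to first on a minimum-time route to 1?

Enumerating some paths:
6 → 0 → 5 → 4 → 1: 1+2+1+4 = 8
6 → 0 → 5 → 1: 1+2+3 = 6
6 → 1: 7 = 7
6 → 0 → 7 → 1: 1+5+4 = 10
Cheapest is 6 → 0 → 5 → 1 at 6 s.
So from 6 the first move is to 0.

0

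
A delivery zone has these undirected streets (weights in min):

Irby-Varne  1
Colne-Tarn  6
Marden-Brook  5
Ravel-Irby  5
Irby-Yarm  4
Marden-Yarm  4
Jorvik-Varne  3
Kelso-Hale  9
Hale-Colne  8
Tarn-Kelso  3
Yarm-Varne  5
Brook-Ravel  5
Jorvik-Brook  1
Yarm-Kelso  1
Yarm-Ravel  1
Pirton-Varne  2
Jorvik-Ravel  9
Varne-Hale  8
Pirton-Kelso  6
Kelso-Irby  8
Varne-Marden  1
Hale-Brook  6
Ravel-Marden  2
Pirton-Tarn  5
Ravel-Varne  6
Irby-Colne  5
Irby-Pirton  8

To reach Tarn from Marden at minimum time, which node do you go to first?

Enumerating some paths:
Marden → Varne → Pirton → Tarn: 1+2+5 = 8
Marden → Ravel → Yarm → Kelso → Tarn: 2+1+1+3 = 7
Marden → Yarm → Kelso → Tarn: 4+1+3 = 8
The minimum is 7 min via Marden → Ravel → Yarm → Kelso → Tarn.
So from Marden the first move is to Ravel.

Ravel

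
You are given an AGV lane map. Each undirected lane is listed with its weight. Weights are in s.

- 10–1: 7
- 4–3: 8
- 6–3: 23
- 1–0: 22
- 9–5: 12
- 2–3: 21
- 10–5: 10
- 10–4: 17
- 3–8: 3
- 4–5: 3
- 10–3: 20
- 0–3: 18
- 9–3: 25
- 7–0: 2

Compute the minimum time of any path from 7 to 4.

Shortest distances from 7:
7: 0
0: 2  (via 7)
3: 20  (via 0)
8: 23  (via 3)
1: 24  (via 0)
4: 28  (via 3)
Shortest route: 7 → 0 → 3 → 4 = 28 s.

28 s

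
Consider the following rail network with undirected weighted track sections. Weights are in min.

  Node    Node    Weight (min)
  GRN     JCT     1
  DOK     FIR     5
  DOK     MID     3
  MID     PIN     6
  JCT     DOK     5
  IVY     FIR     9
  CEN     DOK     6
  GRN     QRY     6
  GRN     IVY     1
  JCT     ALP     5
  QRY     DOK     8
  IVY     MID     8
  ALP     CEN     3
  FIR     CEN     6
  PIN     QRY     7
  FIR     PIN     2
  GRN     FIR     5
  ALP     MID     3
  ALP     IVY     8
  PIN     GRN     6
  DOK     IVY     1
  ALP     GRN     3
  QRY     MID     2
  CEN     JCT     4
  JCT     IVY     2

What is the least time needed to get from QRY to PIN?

7 min

Candidate routes:
QRY–MID–PIN: 2+6 = 8
QRY–PIN: 7 = 7
The minimum is 7 min via QRY–PIN.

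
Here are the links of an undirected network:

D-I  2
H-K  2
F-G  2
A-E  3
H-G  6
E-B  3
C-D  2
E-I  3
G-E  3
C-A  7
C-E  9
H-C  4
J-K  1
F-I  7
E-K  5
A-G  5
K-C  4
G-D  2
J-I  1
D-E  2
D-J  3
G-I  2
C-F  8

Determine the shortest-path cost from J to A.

7

Shortest distances from J:
J: 0
I: 1  (via J)
K: 1  (via J)
D: 3  (via J)
G: 3  (via I)
H: 3  (via K)
E: 4  (via I)
C: 5  (via K)
F: 5  (via G)
A: 7  (via E)
Shortest route: J → I → E → A = 7.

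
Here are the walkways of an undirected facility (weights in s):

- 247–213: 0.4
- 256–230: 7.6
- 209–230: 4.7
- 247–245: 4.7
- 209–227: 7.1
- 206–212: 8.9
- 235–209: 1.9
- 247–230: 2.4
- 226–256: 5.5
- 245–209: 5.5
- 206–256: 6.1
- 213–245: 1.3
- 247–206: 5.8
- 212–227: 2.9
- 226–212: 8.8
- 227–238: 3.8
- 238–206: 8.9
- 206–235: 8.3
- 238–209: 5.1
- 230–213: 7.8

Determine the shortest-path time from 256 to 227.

17.2 s

Shortest distances from 256:
256: 0
226: 5.5  (via 256)
206: 6.1  (via 256)
230: 7.6  (via 256)
247: 10  (via 230)
213: 10.4  (via 247)
245: 11.7  (via 213)
209: 12.3  (via 230)
235: 14.2  (via 209)
212: 14.3  (via 226)
238: 15  (via 206)
227: 17.2  (via 212)
Shortest route: 256 → 226 → 212 → 227 = 17.2 s.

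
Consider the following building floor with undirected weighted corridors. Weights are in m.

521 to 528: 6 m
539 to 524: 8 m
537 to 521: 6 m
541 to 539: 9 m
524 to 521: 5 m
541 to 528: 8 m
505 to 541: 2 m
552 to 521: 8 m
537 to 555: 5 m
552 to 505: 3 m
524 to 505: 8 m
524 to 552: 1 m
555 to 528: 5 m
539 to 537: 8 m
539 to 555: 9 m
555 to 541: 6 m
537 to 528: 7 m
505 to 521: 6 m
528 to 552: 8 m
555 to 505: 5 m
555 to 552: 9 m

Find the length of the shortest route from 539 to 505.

Shortest distances from 539:
539: 0
524: 8  (via 539)
537: 8  (via 539)
555: 9  (via 539)
552: 9  (via 524)
541: 9  (via 539)
505: 11  (via 541)
Shortest route: 539–541–505 = 11 m.

11 m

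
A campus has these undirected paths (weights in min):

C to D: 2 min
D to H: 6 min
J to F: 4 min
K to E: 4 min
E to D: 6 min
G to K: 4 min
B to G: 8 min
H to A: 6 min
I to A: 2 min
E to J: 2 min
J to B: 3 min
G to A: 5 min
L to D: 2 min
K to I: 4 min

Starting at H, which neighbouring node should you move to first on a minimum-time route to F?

D

Enumerating some paths:
H–A–G–K–E–J–F: 6+5+4+4+2+4 = 25
H–D–E–J–F: 6+6+2+4 = 18
H–A–I–K–E–J–F: 6+2+4+4+2+4 = 22
The minimum is 18 min via H–D–E–J–F.
So from H the first move is to D.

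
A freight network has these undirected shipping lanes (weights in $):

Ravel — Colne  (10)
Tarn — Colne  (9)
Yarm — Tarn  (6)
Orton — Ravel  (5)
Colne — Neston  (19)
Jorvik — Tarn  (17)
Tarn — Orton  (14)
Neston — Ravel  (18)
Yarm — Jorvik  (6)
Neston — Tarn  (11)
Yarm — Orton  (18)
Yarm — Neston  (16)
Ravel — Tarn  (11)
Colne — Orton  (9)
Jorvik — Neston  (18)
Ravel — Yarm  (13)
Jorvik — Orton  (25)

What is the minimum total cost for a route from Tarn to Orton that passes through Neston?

Shortest Tarn→Neston: Tarn → Neston = 11
Best Neston to Orton: Neston → Ravel → Orton costing 23
Total via Neston: 11 + 23 = $34.

$34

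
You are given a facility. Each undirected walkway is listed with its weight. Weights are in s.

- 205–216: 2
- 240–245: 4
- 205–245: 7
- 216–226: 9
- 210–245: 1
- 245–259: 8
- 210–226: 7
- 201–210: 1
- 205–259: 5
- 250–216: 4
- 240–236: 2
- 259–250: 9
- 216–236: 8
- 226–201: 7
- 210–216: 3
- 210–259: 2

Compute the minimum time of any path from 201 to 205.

6 s

Shortest distances from 201:
201: 0
210: 1  (via 201)
245: 2  (via 210)
259: 3  (via 210)
216: 4  (via 210)
240: 6  (via 245)
205: 6  (via 216)
Shortest route: 201–210–216–205 = 6 s.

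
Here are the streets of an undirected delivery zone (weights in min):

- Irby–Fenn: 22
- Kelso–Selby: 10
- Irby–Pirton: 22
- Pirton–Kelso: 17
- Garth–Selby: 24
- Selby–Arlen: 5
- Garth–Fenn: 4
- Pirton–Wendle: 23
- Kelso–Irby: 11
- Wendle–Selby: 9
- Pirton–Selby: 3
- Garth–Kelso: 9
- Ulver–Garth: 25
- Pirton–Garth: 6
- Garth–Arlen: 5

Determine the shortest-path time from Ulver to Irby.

45 min

Compare a few routes:
Ulver → Garth → Kelso → Irby: 25+9+11 = 45
Ulver → Garth → Pirton → Irby: 25+6+22 = 53
Ulver → Garth → Fenn → Irby: 25+4+22 = 51
Cheapest is Ulver → Garth → Kelso → Irby at 45 min.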